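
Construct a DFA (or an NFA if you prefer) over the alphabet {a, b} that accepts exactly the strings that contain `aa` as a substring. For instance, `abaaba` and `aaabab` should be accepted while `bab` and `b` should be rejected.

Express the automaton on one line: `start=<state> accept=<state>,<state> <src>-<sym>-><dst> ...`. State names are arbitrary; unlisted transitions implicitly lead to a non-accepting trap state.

start=q0 accept=q2 q0-a->q1 q0-b->q0 q1-a->q2 q1-b->q0 q2-a->q2 q2-b->q2

Track how much of `aa` has been matched so far: state q0 is no progress, q2 is the absorbing accept state reached once `aa` has occurred. Intermediate states record partial matches; on a mismatch, fall back to the longest reusable overlap.
A 3-state machine:
        a   b  
>  q0   q1  q0 
   q1   q2  q0 
 * q2   q2  q2 
(> = start, * = accepting)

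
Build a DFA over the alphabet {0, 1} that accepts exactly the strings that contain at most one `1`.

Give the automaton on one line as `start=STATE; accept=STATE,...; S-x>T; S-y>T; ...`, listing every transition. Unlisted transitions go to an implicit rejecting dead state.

start=q0; accept=q0,q1; q0-0>q0; q0-1>q1; q1-0>q1; q1-1>q2; q2-0>q2; q2-1>q2

Count `1`s, saturating at 2: state q0 means no `1` yet, q1 means one `1` seen, q2 means more than one. Each `1` increments (capped at q2); other symbols loop. Accept from {q0, q1}.
With 3 states:
        0   1  
>* q0   q0  q1 
 * q1   q1  q2 
   q2   q2  q2 
(> = start, * = accepting)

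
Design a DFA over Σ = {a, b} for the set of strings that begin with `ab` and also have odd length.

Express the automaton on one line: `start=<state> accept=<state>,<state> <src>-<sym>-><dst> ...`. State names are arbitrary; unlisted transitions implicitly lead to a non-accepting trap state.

Run two small machines in parallel and take their product. The first has 4 states tracking whether the input so far still matches the prefix `ab`; the second has 2 states tracking the input length modulo 2. A product state is a pair (one from each), accepting exactly when both do. Minimizing collapses redundant product states.
A 5-state machine:
        a   b  
>  q0   q1  q2 
   q1   q2  q3 
   q2   q2  q2 
   q3   q4  q4 
 * q4   q3  q3 
(> = start, * = accepting)

start=q0 accept=q4 q0-a->q1 q0-b->q2 q1-a->q2 q1-b->q3 q2-a->q2 q2-b->q2 q3-a->q4 q3-b->q4 q4-a->q3 q4-b->q3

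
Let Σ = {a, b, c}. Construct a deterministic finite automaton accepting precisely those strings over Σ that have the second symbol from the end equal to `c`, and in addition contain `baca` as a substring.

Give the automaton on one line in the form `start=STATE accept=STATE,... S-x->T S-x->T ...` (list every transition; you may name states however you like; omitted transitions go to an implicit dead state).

Handle the two conditions separately and then intersect. One (13 states) tracks the last 2 symbols read; the other (5 states) tracks whether and how much of `baca` has been seen. Each combined state is a pair, one component from each; accept when both components accept.
          a    b    c  
>  s0     s1   s2   s3 
   s1     s4   s5   s6 
   s2     s7   s8   s9 
   s3    s10  s11  s12 
   s4     s4   s5   s6 
   s5     s7   s8   s9 
   s6    s10  s11  s12 
   s7     s4   s5  s13 
   s8     s7   s8   s9 
   s9    s10  s11  s12 
   s10    s4   s5   s6 
   s11    s7   s8   s9 
   s12   s10  s11  s12 
   s13   s14  s11  s12 
 * s14   s15  s16  s17 
   s15   s15  s16  s17 
   s16   s18  s19  s20 
   s17   s14  s21  s22 
   s18   s15  s16  s17 
   s19   s18  s19  s20 
   s20   s14  s21  s22 
 * s21   s18  s19  s20 
 * s22   s14  s21  s22 
(> = start, * = accepting)

start=s0 accept=s14,s21,s22 s0-a->s1 s0-b->s2 s0-c->s3 s1-a->s4 s1-b->s5 s1-c->s6 s2-a->s7 s2-b->s8 s2-c->s9 s3-a->s10 s3-b->s11 s3-c->s12 s4-a->s4 s4-b->s5 s4-c->s6 s5-a->s7 s5-b->s8 s5-c->s9 s6-a->s10 s6-b->s11 s6-c->s12 s7-a->s4 s7-b->s5 s7-c->s13 s8-a->s7 s8-b->s8 s8-c->s9 s9-a->s10 s9-b->s11 s9-c->s12 s10-a->s4 s10-b->s5 s10-c->s6 s11-a->s7 s11-b->s8 s11-c->s9 s12-a->s10 s12-b->s11 s12-c->s12 s13-a->s14 s13-b->s11 s13-c->s12 s14-a->s15 s14-b->s16 s14-c->s17 s15-a->s15 s15-b->s16 s15-c->s17 s16-a->s18 s16-b->s19 s16-c->s20 s17-a->s14 s17-b->s21 s17-c->s22 s18-a->s15 s18-b->s16 s18-c->s17 s19-a->s18 s19-b->s19 s19-c->s20 s20-a->s14 s20-b->s21 s20-c->s22 s21-a->s18 s21-b->s19 s21-c->s20 s22-a->s14 s22-b->s21 s22-c->s22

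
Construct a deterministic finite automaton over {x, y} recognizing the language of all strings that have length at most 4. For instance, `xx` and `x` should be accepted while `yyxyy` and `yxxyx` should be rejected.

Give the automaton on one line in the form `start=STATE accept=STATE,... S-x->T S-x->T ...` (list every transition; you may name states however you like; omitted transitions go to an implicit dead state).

start=S0 accept=S0,S1,S2,S3,S4 S0-x->S1 S0-y->S1 S1-x->S2 S1-y->S2 S2-x->S3 S2-y->S3 S3-x->S4 S3-y->S4 S4-x->S5 S4-y->S5 S5-x->S5 S5-y->S5

Count input length up to 5: every symbol moves from S0 toward S5, which means 'more than 4' and absorbs. Accept from {S0, S1, S2, S3, S4}.
        x   y  
>* S0   S1  S1 
 * S1   S2  S2 
 * S2   S3  S3 
 * S3   S4  S4 
 * S4   S5  S5 
   S5   S5  S5 
(> = start, * = accepting)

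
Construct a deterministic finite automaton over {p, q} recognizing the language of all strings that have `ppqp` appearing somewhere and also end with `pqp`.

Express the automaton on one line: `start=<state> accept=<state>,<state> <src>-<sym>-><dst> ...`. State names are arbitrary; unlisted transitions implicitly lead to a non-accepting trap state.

Handle the two conditions separately and then intersect. The first has 5 states tracking whether and how much of `ppqp` has been seen; the second has 4 states tracking how much of the suffix `pqp` has currently been matched. A product state is a pair (one from each), accepting exactly when both do.
        p   q  
>  S0   S1  S0 
   S1   S2  S3 
   S2   S2  S4 
   S3   S5  S0 
   S4   S6  S0 
   S5   S2  S3 
 * S6   S7  S8 
   S7   S7  S8 
   S8   S6  S9 
   S9   S7  S9 
(> = start, * = accepting)

start=S0 accept=S6 S0-p->S1 S0-q->S0 S1-p->S2 S1-q->S3 S2-p->S2 S2-q->S4 S3-p->S5 S3-q->S0 S4-p->S6 S4-q->S0 S5-p->S2 S5-q->S3 S6-p->S7 S6-q->S8 S7-p->S7 S7-q->S8 S8-p->S6 S8-q->S9 S9-p->S7 S9-q->S9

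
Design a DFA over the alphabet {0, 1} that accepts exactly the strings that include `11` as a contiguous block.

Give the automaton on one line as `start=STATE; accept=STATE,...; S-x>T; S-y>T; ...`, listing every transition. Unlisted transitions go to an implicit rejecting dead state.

Track how much of `11` has been matched so far: state s0 is no progress, s2 is the absorbing accept state reached once `11` has occurred. Intermediate states record partial matches; on a mismatch, fall back to the longest reusable overlap.
A 3-state machine:
        0   1  
>  s0   s0  s1 
   s1   s0  s2 
 * s2   s2  s2 
(> = start, * = accepting)

start=s0; accept=s2; s0-0>s0; s0-1>s1; s1-0>s0; s1-1>s2; s2-0>s2; s2-1>s2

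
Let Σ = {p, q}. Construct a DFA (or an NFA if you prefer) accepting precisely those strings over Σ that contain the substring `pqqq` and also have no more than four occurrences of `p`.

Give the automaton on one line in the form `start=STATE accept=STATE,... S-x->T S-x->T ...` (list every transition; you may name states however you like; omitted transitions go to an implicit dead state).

start=S0 accept=S10,S14,S17,S19 S0-p->S1 S0-q->S0 S1-p->S2 S1-q->S3 S2-p->S4 S2-q->S5 S3-p->S2 S3-q->S6 S4-p->S7 S4-q->S8 S5-p->S4 S5-q->S9 S6-p->S2 S6-q->S10 S7-p->S11 S7-q->S12 S8-p->S7 S8-q->S13 S9-p->S4 S9-q->S14 S10-p->S14 S10-q->S10 S11-p->S11 S11-q->S15 S12-p->S11 S12-q->S16 S13-p->S7 S13-q->S17 S14-p->S17 S14-q->S14 S15-p->S11 S15-q->S18 S16-p->S11 S16-q->S19 S17-p->S19 S17-q->S17 S18-p->S11 S18-q->S20 S19-p->S20 S19-q->S19 S20-p->S20 S20-q->S20

Handle the two conditions separately and then intersect. The first has 5 states tracking whether and how much of `pqqq` has been seen; the second has 6 states tracking the count of `p`s, saturating at 5. A product state is a pair (one from each), accepting exactly when both do.
21 states suffice.
          p    q  
>  S0     S1   S0 
   S1     S2   S3 
   S2     S4   S5 
   S3     S2   S6 
   S4     S7   S8 
   S5     S4   S9 
   S6     S2  S10 
   S7    S11  S12 
   S8     S7  S13 
   S9     S4  S14 
 * S10   S14  S10 
   S11   S11  S15 
   S12   S11  S16 
   S13    S7  S17 
 * S14   S17  S14 
   S15   S11  S18 
   S16   S11  S19 
 * S17   S19  S17 
   S18   S11  S20 
 * S19   S20  S19 
   S20   S20  S20 
(> = start, * = accepting)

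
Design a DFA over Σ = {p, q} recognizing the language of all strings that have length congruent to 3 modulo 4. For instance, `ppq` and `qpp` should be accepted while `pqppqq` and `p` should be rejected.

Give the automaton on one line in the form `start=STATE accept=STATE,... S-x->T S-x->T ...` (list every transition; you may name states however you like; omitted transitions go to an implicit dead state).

Only the length mod 4 matters, so use a 4-cycle: from any state, every input symbol moves to the next state, wrapping D back to A. Mark D accepting.
A 4-state machine:
       p  q 
>  A   B  B 
   B   C  C 
   C   D  D 
 * D   A  A 
(> = start, * = accepting)

start=A accept=D A-p->B A-q->B B-p->C B-q->C C-p->D C-q->D D-p->A D-q->A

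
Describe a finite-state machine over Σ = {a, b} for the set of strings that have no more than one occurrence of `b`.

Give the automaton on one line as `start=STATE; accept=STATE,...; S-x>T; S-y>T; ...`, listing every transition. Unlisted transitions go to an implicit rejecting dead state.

start=q0; accept=q0,q1; q0-a>q0; q0-b>q1; q1-a>q1; q1-b>q2; q2-a>q2; q2-b>q2

Only the number of `b`s matters, and only up to 2. Make a chain q0 → q1 → q2 advanced by each `b` (with q2 absorbing); every other symbol self-loops. The accepting set is {q0, q1}.
A 3-state machine:
        a   b  
>* q0   q0  q1 
 * q1   q1  q2 
   q2   q2  q2 
(> = start, * = accepting)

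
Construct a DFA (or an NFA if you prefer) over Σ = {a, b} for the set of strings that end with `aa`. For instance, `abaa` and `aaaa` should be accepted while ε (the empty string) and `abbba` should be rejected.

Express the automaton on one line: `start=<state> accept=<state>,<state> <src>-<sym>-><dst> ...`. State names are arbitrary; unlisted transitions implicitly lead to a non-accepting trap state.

start=s0 accept=s2 s0-a->s1 s0-b->s0 s1-a->s2 s1-b->s0 s2-a->s2 s2-b->s0

Let each state record the length of the longest suffix of the input read so far that is also a prefix of `aa`. s1 means the last symbol is `a`; s2 means the last 2 symbols are `aa`. Accept only at s2, where the string currently ends in `aa`.
A 3-state machine:
        a   b  
>  s0   s1  s0 
   s1   s2  s0 
 * s2   s2  s0 
(> = start, * = accepting)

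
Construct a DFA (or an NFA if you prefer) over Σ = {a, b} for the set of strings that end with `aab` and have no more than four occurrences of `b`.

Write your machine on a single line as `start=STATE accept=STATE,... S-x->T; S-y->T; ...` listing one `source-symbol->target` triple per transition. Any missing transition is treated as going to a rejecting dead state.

Run two small machines in parallel and take their product. One (4 states) tracks how much of the suffix `aab` has currently been matched; the other (6 states) tracks the count of `b`s, saturating at 5. Each combined state is a pair, one component from each; accept when both components accept.
23 states suffice.
          a    b  
>  s0     s1   s2 
   s1     s3   s2 
   s2     s4   s5 
   s3     s3   s6 
   s4     s7   s5 
   s5     s8   s9 
 * s6     s4   s5 
   s7     s7  s10 
   s8    s11   s9 
   s9    s12  s13 
 * s10    s8   s9 
   s11   s11  s14 
   s12   s15  s13 
   s13   s16  s17 
 * s14   s12  s13 
   s15   s15  s18 
   s16   s19  s17 
   s17   s20  s17 
 * s18   s16  s17 
   s19   s19  s21 
   s20   s22  s17 
   s21   s20  s17 
   s22   s22  s21 
(> = start, * = accepting)

start=s0; accept=s6,s10,s14,s18; s0-a->s1; s0-b->s2; s1-a->s3; s1-b->s2; s2-a->s4; s2-b->s5; s3-a->s3; s3-b->s6; s4-a->s7; s4-b->s5; s5-a->s8; s5-b->s9; s6-a->s4; s6-b->s5; s7-a->s7; s7-b->s10; s8-a->s11; s8-b->s9; s9-a->s12; s9-b->s13; s10-a->s8; s10-b->s9; s11-a->s11; s11-b->s14; s12-a->s15; s12-b->s13; s13-a->s16; s13-b->s17; s14-a->s12; s14-b->s13; s15-a->s15; s15-b->s18; s16-a->s19; s16-b->s17; s17-a->s20; s17-b->s17; s18-a->s16; s18-b->s17; s19-a->s19; s19-b->s21; s20-a->s22; s20-b->s17; s21-a->s20; s21-b->s17; s22-a->s22; s22-b->s21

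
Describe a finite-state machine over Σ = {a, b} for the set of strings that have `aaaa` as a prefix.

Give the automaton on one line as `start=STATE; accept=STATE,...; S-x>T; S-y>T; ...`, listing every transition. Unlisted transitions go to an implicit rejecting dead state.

Check the first 4 symbols one by one: q0 through q3 record how many have matched `aaaa` so far; any wrong symbol goes to the dead state q5. After all 4 match we enter the accepting sink q4.
6 states suffice.
        a   b  
>  q0   q1  q5 
   q1   q2  q5 
   q2   q3  q5 
   q3   q4  q5 
 * q4   q4  q4 
   q5   q5  q5 
(> = start, * = accepting)

start=q0; accept=q4; q0-a>q1; q0-b>q5; q1-a>q2; q1-b>q5; q2-a>q3; q2-b>q5; q3-a>q4; q3-b>q5; q4-a>q4; q4-b>q4; q5-a>q5; q5-b>q5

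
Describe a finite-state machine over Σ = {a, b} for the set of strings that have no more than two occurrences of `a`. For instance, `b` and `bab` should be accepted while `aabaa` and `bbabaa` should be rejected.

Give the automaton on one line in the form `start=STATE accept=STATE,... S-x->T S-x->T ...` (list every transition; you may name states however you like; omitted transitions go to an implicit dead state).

start=S0 accept=S0,S1,S2 S0-a->S1 S0-b->S0 S1-a->S2 S1-b->S1 S2-a->S3 S2-b->S2 S3-a->S3 S3-b->S3

Count `a`s, saturating at 3: states S0 through S2 mean 0 through 2 `a`s seen; S3 means more than 2. Each `a` increments (capped at S3); other symbols loop. Accept from {S0, S1, S2}.
A 4-state machine:
        a   b  
>* S0   S1  S0 
 * S1   S2  S1 
 * S2   S3  S2 
   S3   S3  S3 
(> = start, * = accepting)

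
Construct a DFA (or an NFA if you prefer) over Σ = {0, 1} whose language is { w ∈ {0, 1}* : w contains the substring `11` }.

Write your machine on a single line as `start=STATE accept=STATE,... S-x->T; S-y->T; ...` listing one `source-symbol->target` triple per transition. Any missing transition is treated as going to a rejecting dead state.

start=s0; accept=s2; s0-0->s0; s0-1->s1; s1-0->s0; s1-1->s2; s2-0->s2; s2-1->s2

States s0..s1 record the length of the longest prefix of `11` that matches the current input suffix. Reaching s2 means `11` has been seen, and we stay there forever. Accept from s2.
3 states suffice.
        0   1  
>  s0   s0  s1 
   s1   s0  s2 
 * s2   s2  s2 
(> = start, * = accepting)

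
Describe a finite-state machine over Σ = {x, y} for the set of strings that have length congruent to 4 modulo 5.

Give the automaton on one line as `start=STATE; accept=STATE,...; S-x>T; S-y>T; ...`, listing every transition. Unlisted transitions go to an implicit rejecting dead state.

start=q0; accept=q4; q0-x>q1; q0-y>q1; q1-x>q2; q1-y>q2; q2-x>q3; q2-y>q3; q3-x>q4; q3-y>q4; q4-x>q0; q4-y>q0

Count input length modulo 5: every symbol advances one step around the cycle q0 → q1 → q2 → q3 → q4 → q0. Accept at q4.
With 5 states:
        x   y  
>  q0   q1  q1 
   q1   q2  q2 
   q2   q3  q3 
   q3   q4  q4 
 * q4   q0  q0 
(> = start, * = accepting)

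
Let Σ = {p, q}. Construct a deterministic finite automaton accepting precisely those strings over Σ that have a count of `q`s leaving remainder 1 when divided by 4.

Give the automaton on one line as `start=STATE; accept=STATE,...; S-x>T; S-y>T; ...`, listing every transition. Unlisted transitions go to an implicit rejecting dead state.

start=S0; accept=S1; S0-p>S0; S0-q>S1; S1-p>S1; S1-q>S2; S2-p>S2; S2-q>S3; S3-p>S3; S3-q>S0

The only thing that matters is how many `q`s have appeared, reduced mod 4. Use one state per residue: S0 for 0, …, S3 for 3. Reading `q` moves to the next residue; anything else stays put. S1 is accepting.
With 4 states:
        p   q  
>  S0   S0  S1 
 * S1   S1  S2 
   S2   S2  S3 
   S3   S3  S0 
(> = start, * = accepting)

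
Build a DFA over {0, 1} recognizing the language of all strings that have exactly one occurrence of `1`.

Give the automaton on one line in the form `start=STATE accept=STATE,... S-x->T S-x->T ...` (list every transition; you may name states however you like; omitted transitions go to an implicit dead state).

Only the number of `1`s matters, and only up to 2. Make a chain A → B → C advanced by each `1` (with C absorbing); every other symbol self-loops. The accepting set is {B}.
With 3 states:
       0  1 
>  A   A  B 
 * B   B  C 
   C   C  C 
(> = start, * = accepting)

start=A accept=B A-0->A A-1->B B-0->B B-1->C C-0->C C-1->C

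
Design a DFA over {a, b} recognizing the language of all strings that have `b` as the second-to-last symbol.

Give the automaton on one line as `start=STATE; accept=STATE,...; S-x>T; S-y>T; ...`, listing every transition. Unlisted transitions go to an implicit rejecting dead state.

start=s0; accept=s5,s6; s0-a>s1; s0-b>s2; s1-a>s3; s1-b>s4; s2-a>s5; s2-b>s6; s3-a>s3; s3-b>s4; s4-a>s5; s4-b>s6; s5-a>s3; s5-b>s4; s6-a>s5; s6-b>s6

Because acceptance depends on a position counted from the end, the machine has to buffer the most recent 2 symbols. Make each state the string of the last up-to-2 symbols read; on input `x` shift the window left and append `x`. Accept when the buffered window has length 2 and begins with `b`.
7 states suffice.
        a   b  
>  s0   s1  s2 
   s1   s3  s4 
   s2   s5  s6 
   s3   s3  s4 
   s4   s5  s6 
 * s5   s3  s4 
 * s6   s5  s6 
(> = start, * = accepting)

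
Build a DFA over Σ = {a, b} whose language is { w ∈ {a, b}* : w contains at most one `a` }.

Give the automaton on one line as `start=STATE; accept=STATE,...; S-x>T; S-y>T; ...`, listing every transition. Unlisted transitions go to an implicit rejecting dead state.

Count `a`s, saturating at 2: state S0 means no `a` yet, S1 means one `a` seen, S2 means more than one. Each `a` increments (capped at S2); other symbols loop. Accept from {S0, S1}.
With 3 states:
        a   b  
>* S0   S1  S0 
 * S1   S2  S1 
   S2   S2  S2 
(> = start, * = accepting)

start=S0; accept=S0,S1; S0-a>S1; S0-b>S0; S1-a>S2; S1-b>S1; S2-a>S2; S2-b>S2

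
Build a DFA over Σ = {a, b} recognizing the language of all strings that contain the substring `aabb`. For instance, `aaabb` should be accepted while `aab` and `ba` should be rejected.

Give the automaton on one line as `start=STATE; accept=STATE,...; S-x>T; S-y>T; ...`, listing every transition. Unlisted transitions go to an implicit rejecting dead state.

Track how much of `aabb` has been matched so far: state q0 is no progress, q4 is the absorbing accept state reached once `aabb` has occurred. Intermediate states record partial matches; on a mismatch, fall back to the longest reusable overlap.
With 5 states:
        a   b  
>  q0   q1  q0 
   q1   q2  q0 
   q2   q2  q3 
   q3   q1  q4 
 * q4   q4  q4 
(> = start, * = accepting)

start=q0; accept=q4; q0-a>q1; q0-b>q0; q1-a>q2; q1-b>q0; q2-a>q2; q2-b>q3; q3-a>q1; q3-b>q4; q4-a>q4; q4-b>q4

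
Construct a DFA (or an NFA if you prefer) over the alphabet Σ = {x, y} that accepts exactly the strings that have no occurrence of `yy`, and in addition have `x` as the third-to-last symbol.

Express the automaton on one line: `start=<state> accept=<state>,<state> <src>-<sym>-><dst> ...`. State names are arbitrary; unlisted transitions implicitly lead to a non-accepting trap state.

start=A accept=H,I,J A-x->B A-y->C B-x->D B-y->E C-x->F C-y->G D-x->H D-y->I E-x->J E-y->K F-x->L F-y->M G-x->N G-y->O H-x->H H-y->I I-x->J I-y->K J-x->L J-y->M K-x->N K-y->O L-x->H L-y->I M-x->J M-y->K N-x->P N-y->Q O-x->N O-y->O P-x->R P-y->S Q-x->T Q-y->K R-x->R R-y->S S-x->T S-y->K T-x->P T-y->Q

Build one automaton per condition and run them in lockstep. One (3 states) tracks partial matches of the forbidden pattern `yy`; the other (15 states) tracks the last 3 symbols read. Each combined state is a pair, one component from each; accept when both components accept.
With 20 states:
       x  y 
>  A   B  C 
   B   D  E 
   C   F  G 
   D   H  I 
   E   J  K 
   F   L  M 
   G   N  O 
 * H   H  I 
 * I   J  K 
 * J   L  M 
   K   N  O 
   L   H  I 
   M   J  K 
   N   P  Q 
   O   N  O 
   P   R  S 
   Q   T  K 
   R   R  S 
   S   T  K 
   T   P  Q 
(> = start, * = accepting)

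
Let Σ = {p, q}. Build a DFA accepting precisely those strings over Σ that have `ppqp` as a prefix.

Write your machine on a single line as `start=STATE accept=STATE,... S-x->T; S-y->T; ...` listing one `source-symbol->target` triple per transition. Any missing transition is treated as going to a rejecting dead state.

Walk along `ppqp` while the input agrees: from A take `p` to B, and so on. Any deviation drops to the rejecting sink F. Once E is reached the prefix is confirmed and every continuation is accepted.
A 6-state machine:
       p  q 
>  A   B  F 
   B   C  F 
   C   F  D 
   D   E  F 
 * E   E  E 
   F   F  F 
(> = start, * = accepting)

start=A; accept=E; A-p->B; A-q->F; B-p->C; B-q->F; C-p->F; C-q->D; D-p->E; D-q->F; E-p->E; E-q->E; F-p->F; F-q->F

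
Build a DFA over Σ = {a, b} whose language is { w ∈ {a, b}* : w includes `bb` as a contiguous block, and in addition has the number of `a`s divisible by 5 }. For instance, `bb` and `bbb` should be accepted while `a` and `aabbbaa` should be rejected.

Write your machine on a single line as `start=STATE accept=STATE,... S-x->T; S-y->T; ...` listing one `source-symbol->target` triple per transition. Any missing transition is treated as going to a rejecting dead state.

start=q0; accept=q5; q0-a->q1; q0-b->q2; q1-a->q3; q1-b->q4; q2-a->q1; q2-b->q5; q3-a->q6; q3-b->q7; q4-a->q3; q4-b->q8; q5-a->q8; q5-b->q5; q6-a->q9; q6-b->q10; q7-a->q6; q7-b->q11; q8-a->q11; q8-b->q8; q9-a->q0; q9-b->q12; q10-a->q9; q10-b->q13; q11-a->q13; q11-b->q11; q12-a->q0; q12-b->q14; q13-a->q14; q13-b->q13; q14-a->q5; q14-b->q14

Run two small machines in parallel and take their product. One (3 states) tracks whether and how much of `bb` has been seen; the other (5 states) tracks the count of `a`s modulo 5. Each combined state is a pair, one component from each; accept when both components accept.
A 15-state machine:
          a    b  
>  q0     q1   q2 
   q1     q3   q4 
   q2     q1   q5 
   q3     q6   q7 
   q4     q3   q8 
 * q5     q8   q5 
   q6     q9  q10 
   q7     q6  q11 
   q8    q11   q8 
   q9     q0  q12 
   q10    q9  q13 
   q11   q13  q11 
   q12    q0  q14 
   q13   q14  q13 
   q14    q5  q14 
(> = start, * = accepting)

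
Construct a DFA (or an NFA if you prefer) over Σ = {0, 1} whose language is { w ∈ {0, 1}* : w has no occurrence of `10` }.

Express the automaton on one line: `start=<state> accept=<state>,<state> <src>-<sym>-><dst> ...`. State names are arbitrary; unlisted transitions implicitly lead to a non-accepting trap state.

This is the complement of 'contains `10`'. Use the same substring-matching states — S0 through S2 holding how much of `10` has just been matched — but flip the accepting set: everything except the trap S2 accepts.
A 3-state machine:
        0   1  
>* S0   S0  S1 
 * S1   S2  S1 
   S2   S2  S2 
(> = start, * = accepting)

start=S0 accept=S0,S1 S0-0->S0 S0-1->S1 S1-0->S2 S1-1->S1 S2-0->S2 S2-1->S2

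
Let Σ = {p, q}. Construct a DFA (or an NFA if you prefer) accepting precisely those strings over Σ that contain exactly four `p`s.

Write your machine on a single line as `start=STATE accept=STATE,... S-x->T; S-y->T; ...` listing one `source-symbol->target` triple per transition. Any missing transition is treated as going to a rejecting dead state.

Count `p`s, saturating at 5: states S0 through S4 mean 0 through 4 `p`s seen; S5 means more than 4. Each `p` increments (capped at S5); other symbols loop. Accept from {S4}.
A 6-state machine:
        p   q  
>  S0   S1  S0 
   S1   S2  S1 
   S2   S3  S2 
   S3   S4  S3 
 * S4   S5  S4 
   S5   S5  S5 
(> = start, * = accepting)

start=S0; accept=S4; S0-p->S1; S0-q->S0; S1-p->S2; S1-q->S1; S2-p->S3; S2-q->S2; S3-p->S4; S3-q->S3; S4-p->S5; S4-q->S4; S5-p->S5; S5-q->S5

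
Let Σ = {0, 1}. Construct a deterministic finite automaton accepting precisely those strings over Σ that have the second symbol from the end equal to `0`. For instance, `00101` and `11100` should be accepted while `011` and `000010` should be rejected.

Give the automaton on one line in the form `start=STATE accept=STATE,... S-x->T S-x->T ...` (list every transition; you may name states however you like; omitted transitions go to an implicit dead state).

Because acceptance depends on a position counted from the end, the machine has to buffer the most recent 2 symbols. Make each state the string of the last up-to-2 symbols read; on input `x` shift the window left and append `x`. Accept when the buffered window has length 2 and begins with `0`.
With 7 states:
        0   1  
>  S0   S1  S2 
   S1   S3  S4 
   S2   S5  S6 
 * S3   S3  S4 
 * S4   S5  S6 
   S5   S3  S4 
   S6   S5  S6 
(> = start, * = accepting)

start=S0 accept=S3,S4 S0-0->S1 S0-1->S2 S1-0->S3 S1-1->S4 S2-0->S5 S2-1->S6 S3-0->S3 S3-1->S4 S4-0->S5 S4-1->S6 S5-0->S3 S5-1->S4 S6-0->S5 S6-1->S6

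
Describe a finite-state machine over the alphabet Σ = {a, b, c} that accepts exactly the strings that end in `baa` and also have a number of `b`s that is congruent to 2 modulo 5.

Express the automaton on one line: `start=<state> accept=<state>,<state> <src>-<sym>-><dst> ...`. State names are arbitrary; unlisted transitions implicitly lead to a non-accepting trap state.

Build one automaton per condition and run them in lockstep. One (4 states) tracks how much of the suffix `baa` has currently been matched; the other (5 states) tracks the count of `b`s modulo 5. Each combined state is a pair, one component from each; accept when both components accept.
          a    b    c  
>  S0     S0   S1   S0 
   S1     S2   S3   S4 
   S2     S5   S3   S4 
   S3     S6   S7   S8 
   S4     S4   S3   S4 
   S5     S4   S3   S4 
   S6     S9   S7   S8 
   S7    S10  S11  S12 
   S8     S8   S7   S8 
 * S9     S8   S7   S8 
   S10   S13  S11  S12 
   S11   S14  S15  S16 
   S12   S12  S11  S12 
   S13   S12  S11  S12 
   S14   S17  S15  S16 
   S15   S18   S1   S0 
   S16   S16  S15  S16 
   S17   S16  S15  S16 
   S18   S19   S1   S0 
   S19    S0   S1   S0 
(> = start, * = accepting)

start=S0 accept=S9 S0-a->S0 S0-b->S1 S0-c->S0 S1-a->S2 S1-b->S3 S1-c->S4 S2-a->S5 S2-b->S3 S2-c->S4 S3-a->S6 S3-b->S7 S3-c->S8 S4-a->S4 S4-b->S3 S4-c->S4 S5-a->S4 S5-b->S3 S5-c->S4 S6-a->S9 S6-b->S7 S6-c->S8 S7-a->S10 S7-b->S11 S7-c->S12 S8-a->S8 S8-b->S7 S8-c->S8 S9-a->S8 S9-b->S7 S9-c->S8 S10-a->S13 S10-b->S11 S10-c->S12 S11-a->S14 S11-b->S15 S11-c->S16 S12-a->S12 S12-b->S11 S12-c->S12 S13-a->S12 S13-b->S11 S13-c->S12 S14-a->S17 S14-b->S15 S14-c->S16 S15-a->S18 S15-b->S1 S15-c->S0 S16-a->S16 S16-b->S15 S16-c->S16 S17-a->S16 S17-b->S15 S17-c->S16 S18-a->S19 S18-b->S1 S18-c->S0 S19-a->S0 S19-b->S1 S19-c->S0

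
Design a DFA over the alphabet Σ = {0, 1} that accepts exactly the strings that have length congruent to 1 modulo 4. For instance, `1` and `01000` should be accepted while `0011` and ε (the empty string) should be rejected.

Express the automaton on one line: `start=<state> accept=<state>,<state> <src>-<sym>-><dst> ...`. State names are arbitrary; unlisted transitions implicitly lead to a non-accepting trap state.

start=S0 accept=S1 S0-0->S1 S0-1->S1 S1-0->S2 S1-1->S2 S2-0->S3 S2-1->S3 S3-0->S0 S3-1->S0

Count input length modulo 4: every symbol advances one step around the cycle S0 → S1 → S2 → S3 → S0. Accept at S1.
4 states suffice.
        0   1  
>  S0   S1  S1 
 * S1   S2  S2 
   S2   S3  S3 
   S3   S0  S0 
(> = start, * = accepting)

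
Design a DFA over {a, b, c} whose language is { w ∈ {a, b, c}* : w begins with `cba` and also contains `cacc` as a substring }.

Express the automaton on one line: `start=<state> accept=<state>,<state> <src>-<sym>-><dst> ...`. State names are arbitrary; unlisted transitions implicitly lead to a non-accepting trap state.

Build one automaton per condition and run them in lockstep. The first has 5 states tracking whether the input so far still matches the prefix `cba`; the second has 5 states tracking whether and how much of `cacc` has been seen. A product state is a pair (one from each), accepting exactly when both do. After merging equivalent states the machine shrinks.
With 9 states:
        a   b   c  
>  S0   S1  S1  S2 
   S1   S1  S1  S1 
   S2   S1  S3  S1 
   S3   S4  S1  S1 
   S4   S4  S4  S5 
   S5   S6  S4  S5 
   S6   S4  S4  S7 
   S7   S6  S4  S8 
 * S8   S8  S8  S8 
(> = start, * = accepting)

start=S0 accept=S8 S0-a->S1 S0-b->S1 S0-c->S2 S1-a->S1 S1-b->S1 S1-c->S1 S2-a->S1 S2-b->S3 S2-c->S1 S3-a->S4 S3-b->S1 S3-c->S1 S4-a->S4 S4-b->S4 S4-c->S5 S5-a->S6 S5-b->S4 S5-c->S5 S6-a->S4 S6-b->S4 S6-c->S7 S7-a->S6 S7-b->S4 S7-c->S8 S8-a->S8 S8-b->S8 S8-c->S8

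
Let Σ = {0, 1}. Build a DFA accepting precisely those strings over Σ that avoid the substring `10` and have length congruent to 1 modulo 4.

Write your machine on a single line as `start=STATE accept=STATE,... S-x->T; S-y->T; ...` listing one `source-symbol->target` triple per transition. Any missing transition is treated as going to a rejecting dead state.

Build one automaton per condition and run them in lockstep. The first has 3 states tracking partial matches of the forbidden pattern `10`; the second has 4 states tracking the input length modulo 4. A product state is a pair (one from each), accepting exactly when both do. Equivalent product states are then merged.
With 9 states:
       0  1 
>  A   B  C 
 * B   D  E 
 * C   F  E 
   D   G  H 
   E   F  H 
   F   F  F 
   G   A  I 
   H   F  I 
   I   F  C 
(> = start, * = accepting)

start=A; accept=B,C; A-0->B; A-1->C; B-0->D; B-1->E; C-0->F; C-1->E; D-0->G; D-1->H; E-0->F; E-1->H; F-0->F; F-1->F; G-0->A; G-1->I; H-0->F; H-1->I; I-0->F; I-1->C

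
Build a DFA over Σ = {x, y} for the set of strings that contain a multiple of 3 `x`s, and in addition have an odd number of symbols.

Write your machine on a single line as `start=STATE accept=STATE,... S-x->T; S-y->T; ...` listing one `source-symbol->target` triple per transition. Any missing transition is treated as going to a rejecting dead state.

start=q0; accept=q2; q0-x->q1; q0-y->q2; q1-x->q3; q1-y->q4; q2-x->q4; q2-y->q0; q3-x->q2; q3-y->q5; q4-x->q5; q4-y->q1; q5-x->q0; q5-y->q3

Handle the two conditions separately and then intersect. The first has 3 states tracking the count of `x`s modulo 3; the second has 2 states tracking the input length modulo 2. A product state is a pair (one from each), accepting exactly when both do.
        x   y  
>  q0   q1  q2 
   q1   q3  q4 
 * q2   q4  q0 
   q3   q2  q5 
   q4   q5  q1 
   q5   q0  q3 
(> = start, * = accepting)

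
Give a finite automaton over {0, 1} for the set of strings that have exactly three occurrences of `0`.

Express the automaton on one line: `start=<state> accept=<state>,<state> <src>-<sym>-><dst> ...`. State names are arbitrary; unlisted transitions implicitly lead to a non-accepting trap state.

Only the number of `0`s matters, and only up to 4. Make a chain s0 → s1 → s2 → s3 → s4 advanced by each `0` (with s4 absorbing); every other symbol self-loops. The accepting set is {s3}.
        0   1  
>  s0   s1  s0 
   s1   s2  s1 
   s2   s3  s2 
 * s3   s4  s3 
   s4   s4  s4 
(> = start, * = accepting)

start=s0 accept=s3 s0-0->s1 s0-1->s0 s1-0->s2 s1-1->s1 s2-0->s3 s2-1->s2 s3-0->s4 s3-1->s3 s4-0->s4 s4-1->s4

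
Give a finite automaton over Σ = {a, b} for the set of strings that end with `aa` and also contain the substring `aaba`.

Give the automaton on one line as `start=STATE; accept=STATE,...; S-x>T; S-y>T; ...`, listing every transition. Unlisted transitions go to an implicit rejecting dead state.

Build one automaton per condition and run them in lockstep. One (3 states) tracks how much of the suffix `aa` has currently been matched; the other (5 states) tracks whether and how much of `aaba` has been seen. Each combined state is a pair, one component from each; accept when both components accept.
A 7-state machine:
        a   b  
>  S0   S1  S0 
   S1   S2  S0 
   S2   S2  S3 
   S3   S4  S0 
   S4   S5  S6 
 * S5   S5  S6 
   S6   S4  S6 
(> = start, * = accepting)

start=S0; accept=S5; S0-a>S1; S0-b>S0; S1-a>S2; S1-b>S0; S2-a>S2; S2-b>S3; S3-a>S4; S3-b>S0; S4-a>S5; S4-b>S6; S5-a>S5; S5-b>S6; S6-a>S4; S6-b>S6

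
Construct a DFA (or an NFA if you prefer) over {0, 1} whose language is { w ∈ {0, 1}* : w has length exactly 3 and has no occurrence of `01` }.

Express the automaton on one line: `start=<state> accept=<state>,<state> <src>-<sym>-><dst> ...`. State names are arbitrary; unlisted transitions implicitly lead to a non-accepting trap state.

start=q0 accept=q6,q8 q0-0->q1 q0-1->q2 q1-0->q3 q1-1->q4 q2-0->q3 q2-1->q5 q3-0->q6 q3-1->q7 q4-0->q7 q4-1->q7 q5-0->q6 q5-1->q8 q6-0->q9 q6-1->q10 q7-0->q10 q7-1->q10 q8-0->q9 q8-1->q11 q9-0->q9 q9-1->q10 q10-0->q10 q10-1->q10 q11-0->q9 q11-1->q11

Build one automaton per condition and run them in lockstep. One (5 states) tracks the input length, saturating at 4; the other (3 states) tracks partial matches of the forbidden pattern `01`. Each combined state is a pair, one component from each; accept when both components accept.
          0    1  
>  q0     q1   q2 
   q1     q3   q4 
   q2     q3   q5 
   q3     q6   q7 
   q4     q7   q7 
   q5     q6   q8 
 * q6     q9  q10 
   q7    q10  q10 
 * q8     q9  q11 
   q9     q9  q10 
   q10   q10  q10 
   q11    q9  q11 
(> = start, * = accepting)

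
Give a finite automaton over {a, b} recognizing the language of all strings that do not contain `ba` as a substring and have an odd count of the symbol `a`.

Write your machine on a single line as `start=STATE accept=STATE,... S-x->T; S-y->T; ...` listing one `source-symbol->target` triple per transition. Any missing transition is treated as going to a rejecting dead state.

Handle the two conditions separately and then intersect. One (3 states) tracks partial matches of the forbidden pattern `ba`; the other (2 states) tracks the count of `a`s modulo 2. Each combined state is a pair, one component from each; accept when both components accept.
A 6-state machine:
        a   b  
>  s0   s1  s2 
 * s1   s0  s3 
   s2   s4  s2 
 * s3   s5  s3 
   s4   s5  s4 
   s5   s4  s5 
(> = start, * = accepting)

start=s0; accept=s1,s3; s0-a->s1; s0-b->s2; s1-a->s0; s1-b->s3; s2-a->s4; s2-b->s2; s3-a->s5; s3-b->s3; s4-a->s5; s4-b->s4; s5-a->s4; s5-b->s5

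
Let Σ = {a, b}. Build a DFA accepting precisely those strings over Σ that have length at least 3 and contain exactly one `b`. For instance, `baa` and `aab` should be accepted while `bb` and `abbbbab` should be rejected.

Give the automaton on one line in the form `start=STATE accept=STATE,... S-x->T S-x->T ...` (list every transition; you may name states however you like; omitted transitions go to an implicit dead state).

start=q0 accept=q7,q10 q0-a->q1 q0-b->q2 q1-a->q3 q1-b->q4 q2-a->q4 q2-b->q5 q3-a->q6 q3-b->q7 q4-a->q7 q4-b->q8 q5-a->q8 q5-b->q8 q6-a->q9 q6-b->q10 q7-a->q10 q7-b->q11 q8-a->q11 q8-b->q11 q9-a->q9 q9-b->q10 q10-a->q10 q10-b->q11 q11-a->q11 q11-b->q11

Build one automaton per condition and run them in lockstep. The first has 5 states tracking the input length, saturating at 4; the second has 3 states tracking the count of `b`s, saturating at 2. A product state is a pair (one from each), accepting exactly when both do.
          a    b  
>  q0     q1   q2 
   q1     q3   q4 
   q2     q4   q5 
   q3     q6   q7 
   q4     q7   q8 
   q5     q8   q8 
   q6     q9  q10 
 * q7    q10  q11 
   q8    q11  q11 
   q9     q9  q10 
 * q10   q10  q11 
   q11   q11  q11 
(> = start, * = accepting)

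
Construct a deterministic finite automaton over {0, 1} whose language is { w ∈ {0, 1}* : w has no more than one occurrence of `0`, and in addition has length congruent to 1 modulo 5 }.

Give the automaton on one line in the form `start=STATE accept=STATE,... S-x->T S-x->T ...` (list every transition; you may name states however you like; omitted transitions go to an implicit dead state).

start=A accept=B,C A-0->B A-1->C B-0->D B-1->E C-0->E C-1->F D-0->D D-1->D E-0->D E-1->G F-0->G F-1->H G-0->D G-1->I H-0->I H-1->J I-0->D I-1->K J-0->K J-1->A K-0->D K-1->B

Handle the two conditions separately and then intersect. The first has 3 states tracking the count of `0`s, saturating at 2; the second has 5 states tracking the input length modulo 5. A product state is a pair (one from each), accepting exactly when both do. After merging equivalent states the machine shrinks.
An 11-state machine:
       0  1 
>  A   B  C 
 * B   D  E 
 * C   E  F 
   D   D  D 
   E   D  G 
   F   G  H 
   G   D  I 
   H   I  J 
   I   D  K 
   J   K  A 
   K   D  B 
(> = start, * = accepting)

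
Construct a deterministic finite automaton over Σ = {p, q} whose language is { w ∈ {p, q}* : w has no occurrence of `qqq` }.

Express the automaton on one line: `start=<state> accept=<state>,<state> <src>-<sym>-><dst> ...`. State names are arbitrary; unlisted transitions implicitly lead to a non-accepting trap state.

This is the complement of 'contains `qqq`'. Use the same substring-matching states — s0 through s3 holding how much of `qqq` has just been matched — but flip the accepting set: everything except the trap s3 accepts.
A 4-state machine:
        p   q  
>* s0   s0  s1 
 * s1   s0  s2 
 * s2   s0  s3 
   s3   s3  s3 
(> = start, * = accepting)

start=s0 accept=s0,s1,s2 s0-p->s0 s0-q->s1 s1-p->s0 s1-q->s2 s2-p->s0 s2-q->s3 s3-p->s3 s3-q->s3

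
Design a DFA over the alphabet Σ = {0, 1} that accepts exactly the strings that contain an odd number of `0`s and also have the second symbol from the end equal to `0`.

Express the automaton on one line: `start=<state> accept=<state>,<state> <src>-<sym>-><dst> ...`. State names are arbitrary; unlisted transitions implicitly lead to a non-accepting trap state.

Handle the two conditions separately and then intersect. The first has 2 states tracking the count of `0`s modulo 2; the second has 7 states tracking the last 2 symbols read. A product state is a pair (one from each), accepting exactly when both do.
An 11-state machine:
          0    1  
>  s0     s1   s2 
   s1     s3   s4 
   s2     s5   s6 
   s3     s7   s8 
 * s4     s9  s10 
   s5     s3   s4 
   s6     s5   s6 
 * s7     s3   s4 
   s8     s5   s6 
   s9     s7   s8 
   s10    s9  s10 
(> = start, * = accepting)

start=s0 accept=s4,s7 s0-0->s1 s0-1->s2 s1-0->s3 s1-1->s4 s2-0->s5 s2-1->s6 s3-0->s7 s3-1->s8 s4-0->s9 s4-1->s10 s5-0->s3 s5-1->s4 s6-0->s5 s6-1->s6 s7-0->s3 s7-1->s4 s8-0->s5 s8-1->s6 s9-0->s7 s9-1->s8 s10-0->s9 s10-1->s10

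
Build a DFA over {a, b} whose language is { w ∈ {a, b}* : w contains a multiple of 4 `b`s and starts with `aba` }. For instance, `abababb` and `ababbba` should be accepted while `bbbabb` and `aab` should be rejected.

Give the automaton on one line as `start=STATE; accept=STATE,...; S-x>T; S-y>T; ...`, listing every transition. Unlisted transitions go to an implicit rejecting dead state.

Build one automaton per condition and run them in lockstep. One (4 states) tracks the count of `b`s modulo 4; the other (5 states) tracks whether the input so far still matches the prefix `aba`. Each combined state is a pair, one component from each; accept when both components accept.
          a    b  
>  q0     q1   q2 
   q1     q3   q4 
   q2     q2   q5 
   q3     q3   q2 
   q4     q6   q5 
   q5     q5   q7 
   q6     q6   q8 
   q7     q7   q3 
   q8     q8   q9 
   q9     q9  q10 
 * q10   q10   q6 
(> = start, * = accepting)

start=q0; accept=q10; q0-a>q1; q0-b>q2; q1-a>q3; q1-b>q4; q2-a>q2; q2-b>q5; q3-a>q3; q3-b>q2; q4-a>q6; q4-b>q5; q5-a>q5; q5-b>q7; q6-a>q6; q6-b>q8; q7-a>q7; q7-b>q3; q8-a>q8; q8-b>q9; q9-a>q9; q9-b>q10; q10-a>q10; q10-b>q6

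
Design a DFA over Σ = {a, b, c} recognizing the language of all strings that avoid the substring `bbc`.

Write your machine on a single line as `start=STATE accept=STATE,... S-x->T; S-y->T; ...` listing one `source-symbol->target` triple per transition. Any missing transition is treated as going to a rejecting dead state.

start=q0; accept=q0,q1,q2; q0-a->q0; q0-b->q1; q0-c->q0; q1-a->q0; q1-b->q2; q1-c->q0; q2-a->q0; q2-b->q2; q2-c->q3; q3-a->q3; q3-b->q3; q3-c->q3

Track partial matches of the forbidden pattern `bbc`. State q3 is a dead state reached once `bbc` has occurred; every other state accepts. q0 means no part of `bbc` is currently matched.
        a   b   c  
>* q0   q0  q1  q0 
 * q1   q0  q2  q0 
 * q2   q0  q2  q3 
   q3   q3  q3  q3 
(> = start, * = accepting)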